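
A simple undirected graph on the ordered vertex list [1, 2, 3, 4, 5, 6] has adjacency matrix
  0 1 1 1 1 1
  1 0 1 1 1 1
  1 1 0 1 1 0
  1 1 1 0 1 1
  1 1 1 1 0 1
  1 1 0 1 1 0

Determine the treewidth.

A width-4 tree decomposition is:
Bags: B1 = {1, 2, 3, 4, 5}  B2 = {1, 2, 4, 5, 6}
Tree: B1–B2
Each bag holds 5 vertices, so the decomposition has width 4, which upper-bounds the treewidth. For the lower bound, the 5 vertices {1, 2, 3, 4, 5} are pairwise adjacent, and any tree decomposition puts a clique entirely inside one bag — forcing width ≥ 4. Hence tw(G) = 4 exactly.

4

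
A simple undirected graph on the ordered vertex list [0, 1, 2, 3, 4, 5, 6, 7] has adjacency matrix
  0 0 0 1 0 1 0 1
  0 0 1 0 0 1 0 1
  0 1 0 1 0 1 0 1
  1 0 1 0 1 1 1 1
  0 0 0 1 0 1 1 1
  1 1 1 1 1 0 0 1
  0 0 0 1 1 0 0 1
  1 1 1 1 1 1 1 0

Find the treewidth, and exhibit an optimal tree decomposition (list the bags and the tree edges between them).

Treewidth 3.
One such decomposition:
Bags: B1 = {2, 3, 5, 7}  B2 = {1, 2, 5, 7}  B3 = {0, 3, 5, 7}  B4 = {3, 4, 5, 7}  B5 = {3, 4, 6, 7}
Tree: B1–B2, B1–B3, B3–B4, B4–B5

Every bag has size at most 4, so the width is 4 − 1 = 3 and tw(G) ≤ 3. On the other hand G contains the 4-clique {1, 2, 5, 7}. A clique must lie in a single bag of any decomposition, so no decomposition can have width below 3. The upper and lower bounds meet at 3, so that is the treewidth.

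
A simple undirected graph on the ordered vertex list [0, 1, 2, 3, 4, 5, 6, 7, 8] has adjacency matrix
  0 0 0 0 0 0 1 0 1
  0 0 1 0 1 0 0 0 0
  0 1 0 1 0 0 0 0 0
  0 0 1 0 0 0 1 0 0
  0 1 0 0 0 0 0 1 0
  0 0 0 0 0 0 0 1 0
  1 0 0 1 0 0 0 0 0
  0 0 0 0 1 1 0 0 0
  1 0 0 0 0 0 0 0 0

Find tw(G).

A width-1 tree decomposition is:
Bags: B1 = {0, 8}  B2 = {0, 6}  B3 = {3, 6}  B4 = {2, 3}  B5 = {1, 2}  B6 = {1, 4}  B7 = {4, 7}  B8 = {5, 7}
Tree: B1–B2, B2–B3, B3–B4, B4–B5, B5–B6, B6–B7, B7–B8
Every bag has size at most 2, so the width is 2 − 1 = 1 and tw(G) ≤ 1. Since G has at least one edge (e.g. 8–0), it is not an edgeless graph, so tw(G) ≥ 1. Combining the bounds, tw(G) = 1.

1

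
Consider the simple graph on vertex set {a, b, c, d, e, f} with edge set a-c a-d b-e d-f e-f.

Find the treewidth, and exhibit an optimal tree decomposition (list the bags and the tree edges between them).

Every bag has size at most 2, so the width is 2 − 1 = 1 and tw(G) ≤ 1. Since G has at least one edge (e.g. c–a), it is not an edgeless graph, so tw(G) ≥ 1. Hence tw(G) = 1 exactly.

Treewidth 1.
Bags: B1 = {a, c}  B2 = {a, d}  B3 = {d, f}  B4 = {e, f}  B5 = {b, e}
Tree: B1–B2, B2–B3, B3–B4, B4–B5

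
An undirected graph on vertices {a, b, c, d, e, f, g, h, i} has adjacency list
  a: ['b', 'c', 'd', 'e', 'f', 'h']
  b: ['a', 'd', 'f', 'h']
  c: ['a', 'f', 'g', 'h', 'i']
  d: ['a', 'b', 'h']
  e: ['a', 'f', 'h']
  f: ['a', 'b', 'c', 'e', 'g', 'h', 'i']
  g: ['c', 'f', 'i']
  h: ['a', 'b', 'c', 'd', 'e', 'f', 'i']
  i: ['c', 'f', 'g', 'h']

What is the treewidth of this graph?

3

A width-3 tree decomposition is:
Bags: B1 = {c, f, h, i}  B2 = {a, c, f, h}  B3 = {a, b, f, h}  B4 = {a, e, f, h}  B5 = {a, b, d, h}  B6 = {c, f, g, i}
Tree: B1–B2, B2–B3, B3–B4, B3–B5, B1–B6
Each bag holds 4 vertices, so the decomposition has width 3, which upper-bounds the treewidth. On the other hand G contains the 4-clique {a, b, d, h}. A clique must lie in a single bag of any decomposition, so no decomposition can have width below 3. Therefore the treewidth is 3.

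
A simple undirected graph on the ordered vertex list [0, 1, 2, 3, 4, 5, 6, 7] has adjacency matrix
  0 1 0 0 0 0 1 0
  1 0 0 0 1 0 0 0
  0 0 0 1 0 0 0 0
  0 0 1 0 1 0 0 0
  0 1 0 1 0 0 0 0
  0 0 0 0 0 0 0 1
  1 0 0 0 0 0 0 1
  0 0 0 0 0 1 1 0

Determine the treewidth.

A width-1 tree decomposition is:
Bags: B1 = {2, 3}  B2 = {3, 4}  B3 = {1, 4}  B4 = {0, 1}  B5 = {0, 6}  B6 = {6, 7}  B7 = {5, 7}
Tree: B1–B2, B2–B3, B3–B4, B4–B5, B5–B6, B6–B7
Each bag holds 2 vertices, so the decomposition has width 1, which upper-bounds the treewidth. Since G has at least one edge (e.g. 2–3), it is not an edgeless graph, so tw(G) ≥ 1. Hence tw(G) = 1 exactly.

1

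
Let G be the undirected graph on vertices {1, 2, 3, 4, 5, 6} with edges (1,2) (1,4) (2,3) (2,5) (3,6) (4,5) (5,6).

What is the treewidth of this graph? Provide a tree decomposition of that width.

Treewidth 2.
One optimal decomposition is:
Bags: B1 = {2, 3, 6}  B2 = {2, 5, 6}  B3 = {1, 2, 5}  B4 = {1, 4, 5}
Tree: B1–B2, B2–B3, B3–B4

Every bag has size at most 3, so the width is 3 − 1 = 2 and tw(G) ≤ 2. For the lower bound, G contains the cycle 3–6–5–2–3, so G is not a forest; only forests have treewidth ≤ 1, hence tw(G) ≥ 2. The upper and lower bounds meet at 2, so that is the treewidth.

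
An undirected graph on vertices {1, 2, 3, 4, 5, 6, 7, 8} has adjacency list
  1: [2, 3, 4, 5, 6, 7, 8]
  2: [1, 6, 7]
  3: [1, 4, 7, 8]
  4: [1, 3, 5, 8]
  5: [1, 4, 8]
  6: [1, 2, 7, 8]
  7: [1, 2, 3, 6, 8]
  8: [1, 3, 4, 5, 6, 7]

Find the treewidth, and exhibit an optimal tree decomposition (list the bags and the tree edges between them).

Every bag has size at most 4, so the width is 4 − 1 = 3 and tw(G) ≤ 3. Conversely, {1, 3, 4, 8} is a clique of size 4, and the vertices of any clique must share a bag in every tree decomposition; so some bag has ≥ 4 vertices and tw(G) ≥ 3. Hence tw(G) = 3 exactly.

Treewidth 3.
Bags: B1 = {1, 6, 7, 8}  B2 = {1, 2, 6, 7}  B3 = {1, 3, 7, 8}  B4 = {1, 3, 4, 8}  B5 = {1, 4, 5, 8}
Tree: B1–B2, B1–B3, B3–B4, B4–B5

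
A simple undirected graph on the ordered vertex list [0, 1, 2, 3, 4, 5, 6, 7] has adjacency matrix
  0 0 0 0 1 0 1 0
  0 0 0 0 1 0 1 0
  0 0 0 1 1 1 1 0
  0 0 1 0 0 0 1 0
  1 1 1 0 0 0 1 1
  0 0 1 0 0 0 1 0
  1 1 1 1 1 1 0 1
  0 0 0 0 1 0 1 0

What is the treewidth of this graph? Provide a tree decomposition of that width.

The largest bag has 3 vertices, giving width 2; this decomposition certifies tw(G) ≤ 2. On the other hand G contains the 3-clique {2, 3, 6}. A clique must lie in a single bag of any decomposition, so no decomposition can have width below 2. Therefore the treewidth is 2.

Treewidth 2.
One such decomposition:
Bags: B1 = {2, 4, 6}  B2 = {2, 5, 6}  B3 = {2, 3, 6}  B4 = {0, 4, 6}  B5 = {1, 4, 6}  B6 = {4, 6, 7}
Tree: B1–B2, B1–B3, B1–B4, B4–B5, B5–B6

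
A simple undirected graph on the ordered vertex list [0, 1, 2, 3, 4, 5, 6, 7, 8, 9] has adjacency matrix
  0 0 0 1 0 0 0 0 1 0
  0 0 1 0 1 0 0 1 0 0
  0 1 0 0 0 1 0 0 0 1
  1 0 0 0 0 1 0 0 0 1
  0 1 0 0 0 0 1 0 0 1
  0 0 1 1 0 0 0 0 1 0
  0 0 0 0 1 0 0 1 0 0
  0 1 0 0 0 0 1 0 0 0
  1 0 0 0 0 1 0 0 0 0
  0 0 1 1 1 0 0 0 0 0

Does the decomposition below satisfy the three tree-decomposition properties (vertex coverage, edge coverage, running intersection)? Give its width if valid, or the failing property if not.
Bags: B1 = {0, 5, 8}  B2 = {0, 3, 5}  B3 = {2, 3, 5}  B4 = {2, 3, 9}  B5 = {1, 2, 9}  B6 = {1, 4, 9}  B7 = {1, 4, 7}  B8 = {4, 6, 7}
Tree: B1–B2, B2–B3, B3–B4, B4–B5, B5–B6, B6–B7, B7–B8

Every vertex of G appears in some bag (union = {0, 1, 2, 3, 4, 5, 6, 7, 8, 9}); every edge is covered by a bag; and for each vertex v the set of bags containing v is connected in the bag tree. The decomposition is therefore valid. The largest bag has 3 vertices, so the width is 2.

Yes; width 2.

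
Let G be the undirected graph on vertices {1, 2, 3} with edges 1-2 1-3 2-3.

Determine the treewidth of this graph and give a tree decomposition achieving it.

With just one bag of size 3, the width is 3 − 1 = 2, so tw(G) ≤ 2. Conversely, {1, 2, 3} is a clique of size 3, and the vertices of any clique must share a bag in every tree decomposition; so some bag has ≥ 3 vertices and tw(G) ≥ 2. Hence tw(G) = 2 exactly.

Treewidth 2.
Bags: B1 = {1, 2, 3}
Tree: (single bag)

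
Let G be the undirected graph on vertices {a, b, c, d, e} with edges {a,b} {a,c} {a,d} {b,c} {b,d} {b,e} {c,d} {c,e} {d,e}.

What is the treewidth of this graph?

3

A width-3 tree decomposition is:
Bags: B1 = {a, b, c, d}  B2 = {b, c, d, e}
Tree: B1–B2
Each bag holds 4 vertices, so the decomposition has width 3, which upper-bounds the treewidth. On the other hand G contains the 4-clique {b, c, d, e}. A clique must lie in a single bag of any decomposition, so no decomposition can have width below 3. Hence tw(G) = 3 exactly.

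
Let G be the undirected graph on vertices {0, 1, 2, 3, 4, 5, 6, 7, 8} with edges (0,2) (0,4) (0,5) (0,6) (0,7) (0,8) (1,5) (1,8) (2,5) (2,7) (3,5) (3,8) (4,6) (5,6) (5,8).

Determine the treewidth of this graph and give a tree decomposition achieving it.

Treewidth 2.
One such decomposition:
Bags: B1 = {0, 5, 8}  B2 = {3, 5, 8}  B3 = {0, 2, 5}  B4 = {1, 5, 8}  B5 = {0, 2, 7}  B6 = {0, 5, 6}  B7 = {0, 4, 6}
Tree: B1–B2, B1–B3, B1–B4, B3–B5, B1–B6, B6–B7

The largest bag has 3 vertices, giving width 2; this decomposition certifies tw(G) ≤ 2. Conversely, {0, 4, 6} is a clique of size 3, and the vertices of any clique must share a bag in every tree decomposition; so some bag has ≥ 3 vertices and tw(G) ≥ 2. The upper and lower bounds meet at 2, so that is the treewidth.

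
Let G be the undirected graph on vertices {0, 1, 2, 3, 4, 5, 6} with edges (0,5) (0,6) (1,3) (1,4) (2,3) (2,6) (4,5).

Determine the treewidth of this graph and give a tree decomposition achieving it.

Each bag holds 3 vertices, so the decomposition has width 2, which upper-bounds the treewidth. Since 0–5–4–1–3–2–6–0 is a cycle in G, G is not acyclic. Forests are exactly the graphs of treewidth ≤ 1, so tw(G) ≥ 2. Hence tw(G) = 2 exactly.

Treewidth 2.
One optimal decomposition is:
Bags: B1 = {0, 4, 5}  B2 = {0, 1, 4}  B3 = {0, 1, 3}  B4 = {0, 2, 3}  B5 = {0, 2, 6}
Tree: B1–B2, B2–B3, B3–B4, B4–B5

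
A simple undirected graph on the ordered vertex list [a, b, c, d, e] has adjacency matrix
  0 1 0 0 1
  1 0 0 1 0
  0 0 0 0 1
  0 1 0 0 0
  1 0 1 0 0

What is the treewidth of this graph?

1

A width-1 tree decomposition is:
Bags: B1 = {c, e}  B2 = {a, e}  B3 = {a, b}  B4 = {b, d}
Tree: B1–B2, B2–B3, B3–B4
The largest bag has 2 vertices, giving width 1; this decomposition certifies tw(G) ≤ 1. Any graph with an edge has treewidth ≥ 1, and G has the edge c–e. The upper and lower bounds meet at 1, so that is the treewidth.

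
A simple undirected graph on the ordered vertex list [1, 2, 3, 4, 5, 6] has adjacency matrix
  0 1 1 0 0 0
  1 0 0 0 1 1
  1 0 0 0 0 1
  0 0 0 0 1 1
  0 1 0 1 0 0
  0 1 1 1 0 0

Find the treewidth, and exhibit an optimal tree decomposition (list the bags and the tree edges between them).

Treewidth 2.
One optimal decomposition is:
Bags: B1 = {1, 3, 6}  B2 = {1, 2, 6}  B3 = {2, 4, 6}  B4 = {2, 4, 5}
Tree: B1–B2, B2–B3, B3–B4

The largest bag has 3 vertices, giving width 2; this decomposition certifies tw(G) ≤ 2. Since 3–1–2–6–3 is a cycle in G, G is not acyclic. Forests are exactly the graphs of treewidth ≤ 1, so tw(G) ≥ 2. Combining the bounds, tw(G) = 2.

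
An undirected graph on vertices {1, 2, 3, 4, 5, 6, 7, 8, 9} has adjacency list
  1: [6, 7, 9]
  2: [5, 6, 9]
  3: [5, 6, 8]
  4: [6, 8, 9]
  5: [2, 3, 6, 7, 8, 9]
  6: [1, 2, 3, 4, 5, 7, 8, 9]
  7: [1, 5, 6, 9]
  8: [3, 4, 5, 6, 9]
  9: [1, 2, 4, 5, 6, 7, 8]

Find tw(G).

A width-3 tree decomposition is:
Bags: B1 = {5, 6, 8, 9}  B2 = {4, 6, 8, 9}  B3 = {5, 6, 7, 9}  B4 = {2, 5, 6, 9}  B5 = {1, 6, 7, 9}  B6 = {3, 5, 6, 8}
Tree: B1–B2, B1–B3, B3–B4, B3–B5, B1–B6
Every bag has size at most 4, so the width is 4 − 1 = 3 and tw(G) ≤ 3. Conversely, {1, 6, 7, 9} is a clique of size 4, and the vertices of any clique must share a bag in every tree decomposition; so some bag has ≥ 4 vertices and tw(G) ≥ 3. Therefore the treewidth is 3.

3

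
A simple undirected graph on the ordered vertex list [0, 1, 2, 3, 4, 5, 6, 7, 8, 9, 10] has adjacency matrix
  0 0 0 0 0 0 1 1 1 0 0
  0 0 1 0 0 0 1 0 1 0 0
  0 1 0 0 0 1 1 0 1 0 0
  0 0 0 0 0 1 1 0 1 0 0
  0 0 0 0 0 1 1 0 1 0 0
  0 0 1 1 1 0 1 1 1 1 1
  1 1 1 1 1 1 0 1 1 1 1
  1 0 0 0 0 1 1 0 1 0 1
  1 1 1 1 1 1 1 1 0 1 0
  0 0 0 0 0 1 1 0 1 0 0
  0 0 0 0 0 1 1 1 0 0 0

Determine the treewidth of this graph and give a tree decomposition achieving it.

Treewidth 3.
Bags: B1 = {5, 6, 8, 9}  B2 = {4, 5, 6, 8}  B3 = {2, 5, 6, 8}  B4 = {5, 6, 7, 8}  B5 = {3, 5, 6, 8}  B6 = {5, 6, 7, 10}  B7 = {0, 6, 7, 8}  B8 = {1, 2, 6, 8}
Tree: B1–B2, B1–B3, B1–B4, B1–B5, B4–B6, B4–B7, B3–B8

Every bag has size at most 4, so the width is 4 − 1 = 3 and tw(G) ≤ 3. On the other hand G contains the 4-clique {0, 6, 7, 8}. A clique must lie in a single bag of any decomposition, so no decomposition can have width below 3. Combining the bounds, tw(G) = 3.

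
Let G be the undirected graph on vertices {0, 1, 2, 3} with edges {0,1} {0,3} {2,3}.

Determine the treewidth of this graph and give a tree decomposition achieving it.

Treewidth 1.
One such decomposition:
Bags: B1 = {2, 3}  B2 = {0, 3}  B3 = {0, 1}
Tree: B1–B2, B2–B3

Each bag holds 2 vertices, so the decomposition has width 1, which upper-bounds the treewidth. G has an edge, so its treewidth is at least 1. The upper and lower bounds meet at 1, so that is the treewidth.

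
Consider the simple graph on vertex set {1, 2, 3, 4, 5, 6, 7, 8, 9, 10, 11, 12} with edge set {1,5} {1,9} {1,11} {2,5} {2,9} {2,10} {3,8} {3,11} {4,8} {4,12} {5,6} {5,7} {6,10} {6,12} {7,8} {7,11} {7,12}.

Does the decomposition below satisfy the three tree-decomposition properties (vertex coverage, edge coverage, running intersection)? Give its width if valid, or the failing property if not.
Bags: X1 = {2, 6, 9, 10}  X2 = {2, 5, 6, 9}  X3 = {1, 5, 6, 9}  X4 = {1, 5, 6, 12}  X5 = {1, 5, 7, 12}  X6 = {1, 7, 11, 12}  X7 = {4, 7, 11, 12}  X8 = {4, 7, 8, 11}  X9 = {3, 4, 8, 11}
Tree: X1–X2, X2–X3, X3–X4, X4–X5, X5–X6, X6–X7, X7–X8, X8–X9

Every vertex of G appears in some bag (union = {1, 2, 3, 4, 5, 6, 7, 8, 9, 10, 11, 12}); every edge is covered by a bag; and for each vertex v the set of bags containing v is connected in the bag tree. The decomposition is therefore valid. The largest bag has 4 vertices, so the width is 3.

Yes; width 3.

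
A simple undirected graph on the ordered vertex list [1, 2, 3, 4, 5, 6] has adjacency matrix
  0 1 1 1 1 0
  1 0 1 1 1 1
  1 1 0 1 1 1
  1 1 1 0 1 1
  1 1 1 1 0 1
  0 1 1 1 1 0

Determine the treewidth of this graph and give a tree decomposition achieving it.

Each bag holds 5 vertices, so the decomposition has width 4, which upper-bounds the treewidth. On the other hand G contains the 5-clique {1, 2, 3, 4, 5}. A clique must lie in a single bag of any decomposition, so no decomposition can have width below 4. The upper and lower bounds meet at 4, so that is the treewidth.

Treewidth 4.
One such decomposition:
Bags: B1 = {2, 3, 4, 5, 6}  B2 = {1, 2, 3, 4, 5}
Tree: B1–B2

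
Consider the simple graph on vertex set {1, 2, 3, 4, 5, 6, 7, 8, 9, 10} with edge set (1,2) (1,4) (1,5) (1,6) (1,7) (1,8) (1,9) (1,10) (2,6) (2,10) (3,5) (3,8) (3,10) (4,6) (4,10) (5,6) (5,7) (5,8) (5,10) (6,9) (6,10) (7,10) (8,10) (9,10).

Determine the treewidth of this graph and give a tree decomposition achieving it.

Treewidth 3.
One optimal decomposition is:
Bags: B1 = {1, 5, 7, 10}  B2 = {1, 5, 6, 10}  B3 = {1, 6, 9, 10}  B4 = {1, 2, 6, 10}  B5 = {1, 5, 8, 10}  B6 = {1, 4, 6, 10}  B7 = {3, 5, 8, 10}
Tree: B1–B2, B2–B3, B2–B4, B2–B5, B4–B6, B5–B7

Every bag has size at most 4, so the width is 4 − 1 = 3 and tw(G) ≤ 3. Conversely, {1, 5, 8, 10} is a clique of size 4, and the vertices of any clique must share a bag in every tree decomposition; so some bag has ≥ 4 vertices and tw(G) ≥ 3. Therefore the treewidth is 3.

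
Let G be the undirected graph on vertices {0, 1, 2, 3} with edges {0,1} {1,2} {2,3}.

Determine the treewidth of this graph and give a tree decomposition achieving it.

Treewidth 1.
One optimal decomposition is:
Bags: B1 = {0, 1}  B2 = {1, 2}  B3 = {2, 3}
Tree: B1–B2, B2–B3

Every bag has size at most 2, so the width is 2 − 1 = 1 and tw(G) ≤ 1. Any graph with an edge has treewidth ≥ 1, and G has the edge 1–0. Combining the bounds, tw(G) = 1.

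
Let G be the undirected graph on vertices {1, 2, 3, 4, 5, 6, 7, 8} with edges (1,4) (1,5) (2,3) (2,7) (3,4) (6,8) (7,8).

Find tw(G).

1

A width-1 tree decomposition is:
Bags: B1 = {1, 5}  B2 = {1, 4}  B3 = {3, 4}  B4 = {2, 3}  B5 = {2, 7}  B6 = {7, 8}  B7 = {6, 8}
Tree: B1–B2, B2–B3, B3–B4, B4–B5, B5–B6, B6–B7
Every bag has size at most 2, so the width is 2 − 1 = 1 and tw(G) ≤ 1. Any graph with an edge has treewidth ≥ 1, and G has the edge 5–1. Combining the bounds, tw(G) = 1.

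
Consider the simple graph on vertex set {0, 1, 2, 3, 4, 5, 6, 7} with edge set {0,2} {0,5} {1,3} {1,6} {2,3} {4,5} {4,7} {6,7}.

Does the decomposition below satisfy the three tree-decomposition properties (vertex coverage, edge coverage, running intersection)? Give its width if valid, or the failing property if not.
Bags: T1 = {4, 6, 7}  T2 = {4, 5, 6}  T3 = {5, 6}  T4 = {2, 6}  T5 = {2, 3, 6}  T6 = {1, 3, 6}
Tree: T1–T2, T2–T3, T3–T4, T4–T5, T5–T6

No — vertex 0 appears in no bag.

A tree decomposition must satisfy three properties: every vertex lies in some bag; for every edge, both endpoints lie together in some bag; and for every vertex, the bags containing it form a connected subtree. Here vertex 0 appears in no bag, so the decomposition is invalid.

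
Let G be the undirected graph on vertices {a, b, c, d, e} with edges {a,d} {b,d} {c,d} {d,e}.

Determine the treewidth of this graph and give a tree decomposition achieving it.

Treewidth 1.
One optimal decomposition is:
Bags: B1 = {a, d}  B2 = {b, d}  B3 = {d, e}  B4 = {c, d}
Tree: B1–B2, B1–B3, B3–B4

The largest bag has 2 vertices, giving width 1; this decomposition certifies tw(G) ≤ 1. G has an edge, so its treewidth is at least 1. Combining the bounds, tw(G) = 1.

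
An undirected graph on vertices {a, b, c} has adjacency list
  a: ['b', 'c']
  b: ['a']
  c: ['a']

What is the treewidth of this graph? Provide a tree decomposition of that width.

Treewidth 1.
One optimal decomposition is:
Bags: B1 = {a, c}  B2 = {a, b}
Tree: B1–B2

Every bag has size at most 2, so the width is 2 − 1 = 1 and tw(G) ≤ 1. G has an edge, so its treewidth is at least 1. Combining the bounds, tw(G) = 1.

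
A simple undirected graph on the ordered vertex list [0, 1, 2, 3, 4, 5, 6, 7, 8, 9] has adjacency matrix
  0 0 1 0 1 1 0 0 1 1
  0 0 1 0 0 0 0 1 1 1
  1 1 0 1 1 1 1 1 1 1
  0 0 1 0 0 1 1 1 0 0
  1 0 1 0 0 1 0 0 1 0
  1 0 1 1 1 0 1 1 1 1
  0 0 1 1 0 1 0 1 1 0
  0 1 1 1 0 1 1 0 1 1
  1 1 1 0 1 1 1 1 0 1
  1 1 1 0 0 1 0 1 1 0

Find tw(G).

4

A width-4 tree decomposition is:
Bags: B1 = {2, 5, 6, 7, 8}  B2 = {2, 5, 7, 8, 9}  B3 = {1, 2, 7, 8, 9}  B4 = {0, 2, 5, 8, 9}  B5 = {2, 3, 5, 6, 7}  B6 = {0, 2, 4, 5, 8}
Tree: B1–B2, B2–B3, B2–B4, B1–B5, B4–B6
Each bag holds 5 vertices, so the decomposition has width 4, which upper-bounds the treewidth. On the other hand G contains the 5-clique {1, 2, 7, 8, 9}. A clique must lie in a single bag of any decomposition, so no decomposition can have width below 4. Hence tw(G) = 4 exactly.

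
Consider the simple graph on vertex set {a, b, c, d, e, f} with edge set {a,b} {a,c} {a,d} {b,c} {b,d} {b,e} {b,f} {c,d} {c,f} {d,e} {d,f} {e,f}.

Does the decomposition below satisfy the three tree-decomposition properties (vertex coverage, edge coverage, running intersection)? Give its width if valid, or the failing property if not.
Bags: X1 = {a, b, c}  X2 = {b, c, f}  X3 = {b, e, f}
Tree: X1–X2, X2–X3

A tree decomposition must satisfy three properties: every vertex lies in some bag; for every edge, both endpoints lie together in some bag; and for every vertex, the bags containing it form a connected subtree. Here vertex d appears in no bag, so the decomposition is invalid.

No — vertex d appears in no bag.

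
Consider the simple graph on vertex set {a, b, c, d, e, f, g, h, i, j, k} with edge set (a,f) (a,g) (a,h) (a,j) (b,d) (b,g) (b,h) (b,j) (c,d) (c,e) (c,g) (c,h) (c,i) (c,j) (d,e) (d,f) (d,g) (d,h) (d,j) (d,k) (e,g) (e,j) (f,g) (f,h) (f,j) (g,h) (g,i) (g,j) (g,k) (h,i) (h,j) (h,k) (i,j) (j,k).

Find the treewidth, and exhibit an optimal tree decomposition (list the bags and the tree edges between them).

Treewidth 4.
Bags: B1 = {c, d, g, h, j}  B2 = {d, f, g, h, j}  B3 = {a, f, g, h, j}  B4 = {c, g, h, i, j}  B5 = {c, d, e, g, j}  B6 = {d, g, h, j, k}  B7 = {b, d, g, h, j}
Tree: B1–B2, B2–B3, B1–B4, B1–B5, B2–B6, B6–B7

Every bag has size at most 5, so the width is 5 − 1 = 4 and tw(G) ≤ 4. On the other hand G contains the 5-clique {c, d, e, g, j}. A clique must lie in a single bag of any decomposition, so no decomposition can have width below 4. Therefore the treewidth is 4.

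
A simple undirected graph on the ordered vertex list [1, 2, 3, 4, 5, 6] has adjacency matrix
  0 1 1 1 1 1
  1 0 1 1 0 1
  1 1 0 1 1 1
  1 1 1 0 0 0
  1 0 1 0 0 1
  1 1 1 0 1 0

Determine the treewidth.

3

A width-3 tree decomposition is:
Bags: B1 = {1, 2, 3, 6}  B2 = {1, 3, 5, 6}  B3 = {1, 2, 3, 4}
Tree: B1–B2, B1–B3
Every bag has size at most 4, so the width is 4 − 1 = 3 and tw(G) ≤ 3. Conversely, {1, 2, 3, 4} is a clique of size 4, and the vertices of any clique must share a bag in every tree decomposition; so some bag has ≥ 4 vertices and tw(G) ≥ 3. Hence tw(G) = 3 exactly.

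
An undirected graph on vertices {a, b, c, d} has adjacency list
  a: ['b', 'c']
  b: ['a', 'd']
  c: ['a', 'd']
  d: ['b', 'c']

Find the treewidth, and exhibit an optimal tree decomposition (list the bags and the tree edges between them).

Every bag has size at most 3, so the width is 3 − 1 = 2 and tw(G) ≤ 2. The edges a–b–d–c–a form a cycle, so G is not a tree and its treewidth is at least 2. Therefore the treewidth is 2.

Treewidth 2.
One optimal decomposition is:
Bags: B1 = {a, b, d}  B2 = {a, c, d}
Tree: B1–B2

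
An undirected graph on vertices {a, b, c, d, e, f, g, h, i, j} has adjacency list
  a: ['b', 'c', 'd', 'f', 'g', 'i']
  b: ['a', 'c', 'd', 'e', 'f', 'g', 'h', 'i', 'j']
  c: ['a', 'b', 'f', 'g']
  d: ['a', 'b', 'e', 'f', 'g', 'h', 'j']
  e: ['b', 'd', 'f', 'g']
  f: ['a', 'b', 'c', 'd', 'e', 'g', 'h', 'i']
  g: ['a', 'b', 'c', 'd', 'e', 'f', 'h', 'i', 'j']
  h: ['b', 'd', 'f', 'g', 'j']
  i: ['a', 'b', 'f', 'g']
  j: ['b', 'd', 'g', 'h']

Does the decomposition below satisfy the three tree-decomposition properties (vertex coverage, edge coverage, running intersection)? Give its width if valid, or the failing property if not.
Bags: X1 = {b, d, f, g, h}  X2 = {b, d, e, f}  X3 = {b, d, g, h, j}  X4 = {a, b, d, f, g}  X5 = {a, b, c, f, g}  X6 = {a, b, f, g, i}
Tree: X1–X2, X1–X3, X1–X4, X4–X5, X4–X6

No — edge (g,e) lies in no bag.

A tree decomposition must satisfy three properties: every vertex lies in some bag; for every edge, both endpoints lie together in some bag; and for every vertex, the bags containing it form a connected subtree. Here edge (g,e) lies in no bag, so the decomposition is invalid.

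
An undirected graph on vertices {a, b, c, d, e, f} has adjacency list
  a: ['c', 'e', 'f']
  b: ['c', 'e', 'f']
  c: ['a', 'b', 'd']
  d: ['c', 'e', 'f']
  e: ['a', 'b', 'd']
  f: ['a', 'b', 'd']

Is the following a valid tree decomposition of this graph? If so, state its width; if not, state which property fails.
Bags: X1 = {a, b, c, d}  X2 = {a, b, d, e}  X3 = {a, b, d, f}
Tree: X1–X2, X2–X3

Vertex coverage: the bags together contain {a, b, c, d, e, f}, the full vertex set. Edge coverage: each edge of G has both endpoints in at least one bag. Running intersection: for every vertex, the bags containing it form a connected subtree. All three properties hold, so this is a valid tree decomposition of width max|bag| − 1 = 3, and hence tw(G) ≤ 3.

Yes; width 3.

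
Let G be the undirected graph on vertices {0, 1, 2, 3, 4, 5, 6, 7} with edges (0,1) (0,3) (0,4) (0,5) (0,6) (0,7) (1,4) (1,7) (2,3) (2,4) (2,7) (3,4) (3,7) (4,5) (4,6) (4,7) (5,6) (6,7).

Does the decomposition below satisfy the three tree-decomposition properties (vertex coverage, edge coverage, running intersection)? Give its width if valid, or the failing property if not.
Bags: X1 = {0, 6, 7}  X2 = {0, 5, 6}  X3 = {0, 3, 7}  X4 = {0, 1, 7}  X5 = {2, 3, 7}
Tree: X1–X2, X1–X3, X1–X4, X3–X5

No — vertex 4 appears in no bag.

A tree decomposition must satisfy three properties: every vertex lies in some bag; for every edge, both endpoints lie together in some bag; and for every vertex, the bags containing it form a connected subtree. Here vertex 4 appears in no bag, so the decomposition is invalid.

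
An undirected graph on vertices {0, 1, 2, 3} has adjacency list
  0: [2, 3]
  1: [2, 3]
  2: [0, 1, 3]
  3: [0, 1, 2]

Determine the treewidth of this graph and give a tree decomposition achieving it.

Each bag holds 3 vertices, so the decomposition has width 2, which upper-bounds the treewidth. On the other hand G contains the 3-clique {0, 2, 3}. A clique must lie in a single bag of any decomposition, so no decomposition can have width below 2. Combining the bounds, tw(G) = 2.

Treewidth 2.
One such decomposition:
Bags: B1 = {1, 2, 3}  B2 = {0, 2, 3}
Tree: B1–B2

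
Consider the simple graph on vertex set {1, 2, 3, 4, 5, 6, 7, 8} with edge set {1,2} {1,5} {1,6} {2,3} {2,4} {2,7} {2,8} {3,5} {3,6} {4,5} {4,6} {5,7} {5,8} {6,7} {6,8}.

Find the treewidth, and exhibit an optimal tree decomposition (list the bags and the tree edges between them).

Treewidth 3.
Bags: B1 = {1, 2, 5, 6}  B2 = {2, 5, 6, 8}  B3 = {2, 4, 5, 6}  B4 = {2, 3, 5, 6}  B5 = {2, 5, 6, 7}
Tree: B1–B2, B2–B3, B3–B4, B4–B5

Every bag has size at most 4, so the width is 4 − 1 = 3 and tw(G) ≤ 3. For the lower bound: the 4 vertex sets {1,6}, {2,8}, {5}, {4} are disjoint, each induces a connected subgraph, and every pair is joined by at least one edge of G. Contracting each set to a single vertex therefore yields K_{4} as a minor, and since treewidth is minor-monotone, tw(G) ≥ tw(K_{4}) = 3. The upper and lower bounds meet at 3, so that is the treewidth.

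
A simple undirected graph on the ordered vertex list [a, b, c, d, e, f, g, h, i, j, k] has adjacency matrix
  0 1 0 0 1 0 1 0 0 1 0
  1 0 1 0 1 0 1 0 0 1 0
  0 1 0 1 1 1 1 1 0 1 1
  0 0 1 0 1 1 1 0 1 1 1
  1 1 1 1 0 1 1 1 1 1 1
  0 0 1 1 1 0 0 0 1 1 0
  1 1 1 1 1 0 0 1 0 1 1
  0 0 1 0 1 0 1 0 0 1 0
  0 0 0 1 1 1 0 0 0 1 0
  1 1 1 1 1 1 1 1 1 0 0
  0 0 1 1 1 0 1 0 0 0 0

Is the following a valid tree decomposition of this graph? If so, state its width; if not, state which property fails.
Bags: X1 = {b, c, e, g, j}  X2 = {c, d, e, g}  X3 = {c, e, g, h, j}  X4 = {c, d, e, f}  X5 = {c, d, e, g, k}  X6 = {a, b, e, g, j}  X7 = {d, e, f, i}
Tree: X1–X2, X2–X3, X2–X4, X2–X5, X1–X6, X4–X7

A tree decomposition must satisfy three properties: every vertex lies in some bag; for every edge, both endpoints lie together in some bag; and for every vertex, the bags containing it form a connected subtree. Here edge (j,d) lies in no bag, so the decomposition is invalid.

No — edge (j,d) lies in no bag.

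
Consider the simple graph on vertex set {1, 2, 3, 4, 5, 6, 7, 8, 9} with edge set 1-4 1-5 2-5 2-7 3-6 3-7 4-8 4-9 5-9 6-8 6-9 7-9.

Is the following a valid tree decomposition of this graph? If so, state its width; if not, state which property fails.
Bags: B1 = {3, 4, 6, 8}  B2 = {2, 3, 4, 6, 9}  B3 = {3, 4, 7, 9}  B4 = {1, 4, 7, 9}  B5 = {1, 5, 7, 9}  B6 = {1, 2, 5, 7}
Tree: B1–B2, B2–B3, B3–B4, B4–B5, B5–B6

A tree decomposition must satisfy three properties: every vertex lies in some bag; for every edge, both endpoints lie together in some bag; and for every vertex, the bags containing it form a connected subtree. Here bags containing vertex 2 are not connected in the tree, so the decomposition is invalid.

No — bags containing vertex 2 are not connected in the tree.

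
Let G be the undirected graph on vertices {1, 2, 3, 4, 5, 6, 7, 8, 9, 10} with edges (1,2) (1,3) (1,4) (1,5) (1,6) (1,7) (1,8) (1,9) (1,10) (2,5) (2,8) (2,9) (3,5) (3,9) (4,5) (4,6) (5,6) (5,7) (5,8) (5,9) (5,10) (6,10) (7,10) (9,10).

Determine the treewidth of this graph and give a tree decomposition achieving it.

Treewidth 3.
Bags: B1 = {1, 5, 6, 10}  B2 = {1, 5, 9, 10}  B3 = {1, 2, 5, 9}  B4 = {1, 2, 5, 8}  B5 = {1, 4, 5, 6}  B6 = {1, 5, 7, 10}  B7 = {1, 3, 5, 9}
Tree: B1–B2, B2–B3, B3–B4, B1–B5, B1–B6, B2–B7

Every bag has size at most 4, so the width is 4 − 1 = 3 and tw(G) ≤ 3. Conversely, {1, 4, 5, 6} is a clique of size 4, and the vertices of any clique must share a bag in every tree decomposition; so some bag has ≥ 4 vertices and tw(G) ≥ 3. Combining the bounds, tw(G) = 3.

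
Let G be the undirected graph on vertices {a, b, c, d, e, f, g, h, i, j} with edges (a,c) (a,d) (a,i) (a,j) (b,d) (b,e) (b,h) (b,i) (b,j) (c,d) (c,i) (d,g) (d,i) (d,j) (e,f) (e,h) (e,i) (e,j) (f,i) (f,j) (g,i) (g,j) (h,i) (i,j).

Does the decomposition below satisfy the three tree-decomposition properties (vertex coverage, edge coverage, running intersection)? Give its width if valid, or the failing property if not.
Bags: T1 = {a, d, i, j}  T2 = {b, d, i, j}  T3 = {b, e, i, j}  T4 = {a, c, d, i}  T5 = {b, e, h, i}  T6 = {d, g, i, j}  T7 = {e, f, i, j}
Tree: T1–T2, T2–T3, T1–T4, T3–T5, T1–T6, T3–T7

Every vertex of G appears in some bag (union = {a, b, c, d, e, f, g, h, i, j}); every edge is covered by a bag; and for each vertex v the set of bags containing v is connected in the bag tree. The decomposition is therefore valid. The largest bag has 4 vertices, so the width is 3.

Yes; width 3.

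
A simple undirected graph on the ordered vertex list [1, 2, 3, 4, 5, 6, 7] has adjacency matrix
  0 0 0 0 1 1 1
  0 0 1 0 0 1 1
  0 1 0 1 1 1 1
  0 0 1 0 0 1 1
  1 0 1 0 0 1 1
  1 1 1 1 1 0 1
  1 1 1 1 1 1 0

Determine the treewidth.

A width-3 tree decomposition is:
Bags: B1 = {3, 4, 6, 7}  B2 = {3, 5, 6, 7}  B3 = {1, 5, 6, 7}  B4 = {2, 3, 6, 7}
Tree: B1–B2, B2–B3, B2–B4
The largest bag has 4 vertices, giving width 3; this decomposition certifies tw(G) ≤ 3. Conversely, {1, 5, 6, 7} is a clique of size 4, and the vertices of any clique must share a bag in every tree decomposition; so some bag has ≥ 4 vertices and tw(G) ≥ 3. Combining the bounds, tw(G) = 3.

3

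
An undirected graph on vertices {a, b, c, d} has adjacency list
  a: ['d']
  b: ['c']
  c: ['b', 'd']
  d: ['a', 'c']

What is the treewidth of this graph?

1

A width-1 tree decomposition is:
Bags: B1 = {c, d}  B2 = {a, d}  B3 = {b, c}
Tree: B1–B2, B1–B3
Every bag has size at most 2, so the width is 2 − 1 = 1 and tw(G) ≤ 1. G has an edge, so its treewidth is at least 1. Hence tw(G) = 1 exactly.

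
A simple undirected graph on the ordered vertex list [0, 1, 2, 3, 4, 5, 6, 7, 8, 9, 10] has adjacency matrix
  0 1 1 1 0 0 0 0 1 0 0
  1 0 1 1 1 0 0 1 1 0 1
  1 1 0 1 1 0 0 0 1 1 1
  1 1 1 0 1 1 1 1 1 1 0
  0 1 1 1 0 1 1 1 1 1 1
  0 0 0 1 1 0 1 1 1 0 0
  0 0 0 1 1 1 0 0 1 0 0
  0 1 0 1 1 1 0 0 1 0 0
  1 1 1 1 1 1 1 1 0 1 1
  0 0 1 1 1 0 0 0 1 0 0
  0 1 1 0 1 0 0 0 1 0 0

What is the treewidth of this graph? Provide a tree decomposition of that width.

Each bag holds 5 vertices, so the decomposition has width 4, which upper-bounds the treewidth. For the lower bound, the 5 vertices {1, 2, 4, 8, 10} are pairwise adjacent, and any tree decomposition puts a clique entirely inside one bag — forcing width ≥ 4. Combining the bounds, tw(G) = 4.

Treewidth 4.
One such decomposition:
Bags: B1 = {1, 2, 3, 4, 8}  B2 = {1, 3, 4, 7, 8}  B3 = {2, 3, 4, 8, 9}  B4 = {3, 4, 5, 7, 8}  B5 = {1, 2, 4, 8, 10}  B6 = {0, 1, 2, 3, 8}  B7 = {3, 4, 5, 6, 8}
Tree: B1–B2, B1–B3, B2–B4, B1–B5, B1–B6, B4–B7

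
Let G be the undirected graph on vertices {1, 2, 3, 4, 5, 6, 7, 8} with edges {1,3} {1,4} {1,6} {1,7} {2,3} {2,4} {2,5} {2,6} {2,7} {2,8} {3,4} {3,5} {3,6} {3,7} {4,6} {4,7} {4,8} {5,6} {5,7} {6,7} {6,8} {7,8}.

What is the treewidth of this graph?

4

A width-4 tree decomposition is:
Bags: B1 = {2, 3, 4, 6, 7}  B2 = {2, 4, 6, 7, 8}  B3 = {1, 3, 4, 6, 7}  B4 = {2, 3, 5, 6, 7}
Tree: B1–B2, B1–B3, B1–B4
The largest bag has 5 vertices, giving width 4; this decomposition certifies tw(G) ≤ 4. For the lower bound, the 5 vertices {1, 3, 4, 6, 7} are pairwise adjacent, and any tree decomposition puts a clique entirely inside one bag — forcing width ≥ 4. Combining the bounds, tw(G) = 4.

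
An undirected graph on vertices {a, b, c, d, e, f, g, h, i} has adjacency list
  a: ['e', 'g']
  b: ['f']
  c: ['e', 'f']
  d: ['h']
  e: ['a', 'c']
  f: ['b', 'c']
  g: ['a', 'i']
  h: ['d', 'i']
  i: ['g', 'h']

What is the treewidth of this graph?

1

A width-1 tree decomposition is:
Bags: B1 = {b, f}  B2 = {c, f}  B3 = {c, e}  B4 = {a, e}  B5 = {a, g}  B6 = {g, i}  B7 = {h, i}  B8 = {d, h}
Tree: B1–B2, B2–B3, B3–B4, B4–B5, B5–B6, B6–B7, B7–B8
The largest bag has 2 vertices, giving width 1; this decomposition certifies tw(G) ≤ 1. G has an edge, so its treewidth is at least 1. Therefore the treewidth is 1.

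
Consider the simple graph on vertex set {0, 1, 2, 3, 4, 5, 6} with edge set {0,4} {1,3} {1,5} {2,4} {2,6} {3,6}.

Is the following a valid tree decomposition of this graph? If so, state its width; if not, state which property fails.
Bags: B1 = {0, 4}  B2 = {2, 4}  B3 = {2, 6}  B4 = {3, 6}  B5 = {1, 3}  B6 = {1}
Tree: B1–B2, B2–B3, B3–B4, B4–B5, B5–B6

A tree decomposition must satisfy three properties: every vertex lies in some bag; for every edge, both endpoints lie together in some bag; and for every vertex, the bags containing it form a connected subtree. Here vertex 5 appears in no bag, so the decomposition is invalid.

No — vertex 5 appears in no bag.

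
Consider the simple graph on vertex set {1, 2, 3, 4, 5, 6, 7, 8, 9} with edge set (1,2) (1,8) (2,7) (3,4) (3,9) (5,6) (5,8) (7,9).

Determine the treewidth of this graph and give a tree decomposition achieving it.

Treewidth 1.
One such decomposition:
Bags: B1 = {5, 6}  B2 = {5, 8}  B3 = {1, 8}  B4 = {1, 2}  B5 = {2, 7}  B6 = {7, 9}  B7 = {3, 9}  B8 = {3, 4}
Tree: B1–B2, B2–B3, B3–B4, B4–B5, B5–B6, B6–B7, B7–B8

Every bag has size at most 2, so the width is 2 − 1 = 1 and tw(G) ≤ 1. Since G has at least one edge (e.g. 6–5), it is not an edgeless graph, so tw(G) ≥ 1. Combining the bounds, tw(G) = 1.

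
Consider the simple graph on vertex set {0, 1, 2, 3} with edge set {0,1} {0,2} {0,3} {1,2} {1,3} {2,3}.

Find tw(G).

A width-3 tree decomposition is:
Bags: B1 = {0, 1, 2, 3}
Tree: (single bag)
A single bag containing all 4 vertices is trivially a valid decomposition of width 3. On the other hand G contains the 4-clique {0, 1, 2, 3}. A clique must lie in a single bag of any decomposition, so no decomposition can have width below 3. Combining the bounds, tw(G) = 3.

3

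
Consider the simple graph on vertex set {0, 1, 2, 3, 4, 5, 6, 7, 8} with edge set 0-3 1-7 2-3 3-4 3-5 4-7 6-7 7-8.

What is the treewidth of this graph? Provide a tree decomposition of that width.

Every bag has size at most 2, so the width is 2 − 1 = 1 and tw(G) ≤ 1. Any graph with an edge has treewidth ≥ 1, and G has the edge 7–4. The upper and lower bounds meet at 1, so that is the treewidth.

Treewidth 1.
One optimal decomposition is:
Bags: B1 = {4, 7}  B2 = {3, 4}  B3 = {2, 3}  B4 = {1, 7}  B5 = {0, 3}  B6 = {6, 7}  B7 = {3, 5}  B8 = {7, 8}
Tree: B1–B2, B2–B3, B1–B4, B3–B5, B1–B6, B2–B7, B4–B8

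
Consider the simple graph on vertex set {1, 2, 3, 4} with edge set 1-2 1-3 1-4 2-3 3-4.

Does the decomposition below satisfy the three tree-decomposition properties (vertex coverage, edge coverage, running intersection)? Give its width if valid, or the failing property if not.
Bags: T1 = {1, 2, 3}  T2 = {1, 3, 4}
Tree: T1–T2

Yes; width 2.

Checking the three conditions: (i) the bags cover all of {1, 2, 3, 4}; (ii) for each edge, some bag contains both endpoints; (iii) the bags containing any fixed vertex form a subtree. All hold, so the decomposition is valid with width 3 − 1 = 2.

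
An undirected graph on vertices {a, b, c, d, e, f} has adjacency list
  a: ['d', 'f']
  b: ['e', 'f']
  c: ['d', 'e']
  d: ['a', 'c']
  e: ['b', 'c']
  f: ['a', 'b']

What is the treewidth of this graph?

A width-2 tree decomposition is:
Bags: B1 = {a, b, f}  B2 = {a, b, e}  B3 = {a, c, e}  B4 = {a, c, d}
Tree: B1–B2, B2–B3, B3–B4
The largest bag has 3 vertices, giving width 2; this decomposition certifies tw(G) ≤ 2. Since a–f–b–e–c–d–a is a cycle in G, G is not acyclic. Forests are exactly the graphs of treewidth ≤ 1, so tw(G) ≥ 2. Combining the bounds, tw(G) = 2.

2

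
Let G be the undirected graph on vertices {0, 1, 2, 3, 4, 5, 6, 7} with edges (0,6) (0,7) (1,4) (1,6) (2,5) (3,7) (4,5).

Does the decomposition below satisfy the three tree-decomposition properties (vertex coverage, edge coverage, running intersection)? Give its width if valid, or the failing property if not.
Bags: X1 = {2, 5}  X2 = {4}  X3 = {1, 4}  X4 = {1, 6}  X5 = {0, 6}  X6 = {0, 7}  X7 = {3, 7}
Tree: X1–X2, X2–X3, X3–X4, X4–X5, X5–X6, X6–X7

No — edge (5,4) lies in no bag.

A tree decomposition must satisfy three properties: every vertex lies in some bag; for every edge, both endpoints lie together in some bag; and for every vertex, the bags containing it form a connected subtree. Here edge (5,4) lies in no bag, so the decomposition is invalid.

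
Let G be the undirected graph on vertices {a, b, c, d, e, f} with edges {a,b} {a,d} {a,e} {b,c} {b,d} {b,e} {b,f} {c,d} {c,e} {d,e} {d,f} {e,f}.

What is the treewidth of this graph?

3

A width-3 tree decomposition is:
Bags: B1 = {a, b, d, e}  B2 = {b, c, d, e}  B3 = {b, d, e, f}
Tree: B1–B2, B1–B3
Each bag holds 4 vertices, so the decomposition has width 3, which upper-bounds the treewidth. On the other hand G contains the 4-clique {a, b, d, e}. A clique must lie in a single bag of any decomposition, so no decomposition can have width below 3. The upper and lower bounds meet at 3, so that is the treewidth.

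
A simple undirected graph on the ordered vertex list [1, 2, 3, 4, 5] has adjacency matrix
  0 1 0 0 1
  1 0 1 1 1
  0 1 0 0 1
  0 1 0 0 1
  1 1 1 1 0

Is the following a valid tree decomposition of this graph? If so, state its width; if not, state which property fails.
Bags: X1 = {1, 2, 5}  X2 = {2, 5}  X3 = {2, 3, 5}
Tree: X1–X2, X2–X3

A tree decomposition must satisfy three properties: every vertex lies in some bag; for every edge, both endpoints lie together in some bag; and for every vertex, the bags containing it form a connected subtree. Here vertex 4 appears in no bag, so the decomposition is invalid.

No — vertex 4 appears in no bag.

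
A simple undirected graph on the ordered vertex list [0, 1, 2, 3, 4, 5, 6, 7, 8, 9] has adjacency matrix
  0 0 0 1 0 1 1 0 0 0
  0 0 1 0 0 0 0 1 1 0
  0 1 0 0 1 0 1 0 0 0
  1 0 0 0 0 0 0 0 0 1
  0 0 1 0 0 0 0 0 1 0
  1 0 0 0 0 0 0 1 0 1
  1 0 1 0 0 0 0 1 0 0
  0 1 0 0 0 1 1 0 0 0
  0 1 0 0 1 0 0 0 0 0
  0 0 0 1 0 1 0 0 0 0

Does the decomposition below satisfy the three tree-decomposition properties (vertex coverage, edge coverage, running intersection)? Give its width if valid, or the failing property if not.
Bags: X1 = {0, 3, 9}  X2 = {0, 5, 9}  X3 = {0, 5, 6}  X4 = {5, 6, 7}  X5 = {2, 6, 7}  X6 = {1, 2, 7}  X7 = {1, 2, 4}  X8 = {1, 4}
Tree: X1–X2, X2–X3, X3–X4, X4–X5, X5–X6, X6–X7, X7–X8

No — vertex 8 appears in no bag.

A tree decomposition must satisfy three properties: every vertex lies in some bag; for every edge, both endpoints lie together in some bag; and for every vertex, the bags containing it form a connected subtree. Here vertex 8 appears in no bag, so the decomposition is invalid.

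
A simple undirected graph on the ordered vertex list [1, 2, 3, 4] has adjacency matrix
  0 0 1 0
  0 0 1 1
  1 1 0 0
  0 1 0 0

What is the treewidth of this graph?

1

A width-1 tree decomposition is:
Bags: B1 = {2, 4}  B2 = {2, 3}  B3 = {1, 3}
Tree: B1–B2, B2–B3
Every bag has size at most 2, so the width is 2 − 1 = 1 and tw(G) ≤ 1. Since G has at least one edge (e.g. 4–2), it is not an edgeless graph, so tw(G) ≥ 1. Combining the bounds, tw(G) = 1.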